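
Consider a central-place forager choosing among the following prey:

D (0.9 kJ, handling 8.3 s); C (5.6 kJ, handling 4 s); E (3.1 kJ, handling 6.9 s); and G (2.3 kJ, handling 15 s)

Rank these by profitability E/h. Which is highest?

C

Profitability E/h (kJ/s): D = 0.9/8.3 = 0.108, C = 5.6/4 = 1.4, E = 3.1/6.9 = 0.449, G = 2.3/15 = 0.153.
Ranked: C > E > G > D.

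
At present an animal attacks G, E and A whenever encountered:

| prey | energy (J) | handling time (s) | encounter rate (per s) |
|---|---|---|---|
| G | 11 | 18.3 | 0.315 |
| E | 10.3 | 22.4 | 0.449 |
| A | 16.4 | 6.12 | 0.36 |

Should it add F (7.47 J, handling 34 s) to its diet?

On G, E and A alone, R = ΣλE/(1+Σλh) = 13.99/19.03 = 0.7355 J/s.
Profitability of F: 7.47/34 = 0.2197 J/s.
Since 0.2197 < R, time spent handling F is better spent searching.

No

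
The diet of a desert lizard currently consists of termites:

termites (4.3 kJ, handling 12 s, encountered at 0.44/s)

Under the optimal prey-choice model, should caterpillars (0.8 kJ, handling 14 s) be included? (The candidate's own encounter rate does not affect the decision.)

On termites alone, R = ΣλE/(1+Σλh) = 1.892/6.28 = 0.3013 kJ/s.
Profitability of caterpillars: 0.8/14 = 0.05714 kJ/s.
0.05714 < 0.3013, so adding caterpillars would lower the average — exclude it.

No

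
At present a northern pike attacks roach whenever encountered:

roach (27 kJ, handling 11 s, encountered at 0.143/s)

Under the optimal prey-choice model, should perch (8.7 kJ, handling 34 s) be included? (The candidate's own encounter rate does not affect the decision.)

Current rate: (0.143×27)/(1 + 0.143×11) = 1.501 kJ/s.
perch: E/h = 8.7/34 = 0.2559 kJ/s.
0.2559 < 1.501, so adding perch would lower the average — exclude it.

No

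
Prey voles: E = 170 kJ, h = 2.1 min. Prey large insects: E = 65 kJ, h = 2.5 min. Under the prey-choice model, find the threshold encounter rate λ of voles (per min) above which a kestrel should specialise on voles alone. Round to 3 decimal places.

At the threshold, the rate on voles alone equals the profitability of large insects: λ·170/(1 + λ·2.1) = 65/2.5 = 26.
Rearranging, λ(170 − 26×2.1) = 26, so λ = 26/115.4 = 0.2253 per min.

0.225 per min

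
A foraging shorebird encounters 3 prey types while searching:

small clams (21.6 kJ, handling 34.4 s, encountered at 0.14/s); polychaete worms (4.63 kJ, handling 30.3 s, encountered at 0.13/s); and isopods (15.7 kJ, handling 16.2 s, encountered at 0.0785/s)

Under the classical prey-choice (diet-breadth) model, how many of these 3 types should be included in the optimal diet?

2

Profitabilities (E/h, kJ/s): isopods 0.969, small clams 0.628, polychaete worms 0.153. Add prey in this order while the next type's profitability exceeds the intake rate on those already taken.
Rate on top 1: 0.5425. small clams: 0.628 > 0.5425 → include.
Rate on top 2: 0.6005. polychaete worms: 0.153 < 0.6005 → exclude; stop.
Optimal diet: isopods, small clams — 2 of 3 types.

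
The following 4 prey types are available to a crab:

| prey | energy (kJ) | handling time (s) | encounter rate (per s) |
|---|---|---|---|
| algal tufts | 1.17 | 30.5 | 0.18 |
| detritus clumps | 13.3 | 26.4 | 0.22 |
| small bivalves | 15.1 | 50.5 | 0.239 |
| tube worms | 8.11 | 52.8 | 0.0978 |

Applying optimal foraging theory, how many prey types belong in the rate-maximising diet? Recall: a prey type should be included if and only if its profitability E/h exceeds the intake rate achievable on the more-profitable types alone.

1

E/h in descending order: detritus clumps 0.504, small bivalves 0.299, tube worms 0.154, algal tufts 0.0384 kJ/s. The optimal diet is the largest prefix of this list for which every included type satisfies E_i/h_i > R on the types above it.
Rate on top 1: 0.4298. small bivalves: 0.299 < 0.4298 → exclude; stop.
Optimal diet: detritus clumps — 1 of 4 types.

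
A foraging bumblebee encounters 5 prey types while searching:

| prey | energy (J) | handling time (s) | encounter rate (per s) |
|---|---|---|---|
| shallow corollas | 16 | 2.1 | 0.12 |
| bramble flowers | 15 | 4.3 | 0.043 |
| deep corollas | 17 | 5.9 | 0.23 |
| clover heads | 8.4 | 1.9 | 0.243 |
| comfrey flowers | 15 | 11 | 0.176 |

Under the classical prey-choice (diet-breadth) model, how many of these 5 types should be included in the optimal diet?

Profitabilities (E/h, J/s): shallow corollas 7.62, clover heads 4.42, bramble flowers 3.49, deep corollas 2.88, comfrey flowers 1.36. Add prey in this order while the next type's profitability exceeds the intake rate on those already taken.
Rate on top 1: 1.534. clover heads: 4.42 > 1.534 → include.
Rate on top 2: 2.311. bramble flowers: 3.49 > 2.311 → include.
Rate on top 3: 2.426. deep corollas: 2.88 > 2.426 → include.
Rate on top 4: 2.616. comfrey flowers: 1.36 < 2.616 → exclude; stop.
Optimal diet: shallow corollas, clover heads, bramble flowers, deep corollas — 4 of 5 types.

4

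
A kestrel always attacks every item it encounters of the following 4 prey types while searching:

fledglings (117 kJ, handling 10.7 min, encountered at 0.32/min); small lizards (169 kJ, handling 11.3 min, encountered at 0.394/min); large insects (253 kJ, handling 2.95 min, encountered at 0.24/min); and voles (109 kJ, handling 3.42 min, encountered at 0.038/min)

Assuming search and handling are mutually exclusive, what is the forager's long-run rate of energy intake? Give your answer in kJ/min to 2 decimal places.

17.39 kJ/min

Energy encountered per unit search time: 0.32×117 + 0.394×169 + 0.24×253 + 0.038×109 = 168.9 kJ/min.
Handling time per unit search time: 0.32×10.7 + 0.394×11.3 + 0.24×2.95 + 0.038×3.42 = 8.714.
Rate = 168.9/(1 + 8.714) = 17.39 kJ/min.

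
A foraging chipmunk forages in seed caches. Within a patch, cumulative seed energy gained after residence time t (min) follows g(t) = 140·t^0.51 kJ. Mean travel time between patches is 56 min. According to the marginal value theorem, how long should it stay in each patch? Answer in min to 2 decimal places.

By the marginal value theorem, leave when the instantaneous gain rate g'(t) equals the habitat-wide average g(t)/(T + t).
g'(t) = 0.51·140·t^-0.49. Setting 0.51·140·t^-0.49 = 140·t^0.51/(56+t) gives 0.51(56+t) = t, so 0.49·t = 0.51×56.
t* = 0.51×56/0.49 = 58.29 min.

58.29 min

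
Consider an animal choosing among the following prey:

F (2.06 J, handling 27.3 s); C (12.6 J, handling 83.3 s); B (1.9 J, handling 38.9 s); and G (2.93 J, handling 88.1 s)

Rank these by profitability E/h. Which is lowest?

G

Profitability E/h (J/s): F = 2.06/27.3 = 0.0755, C = 12.6/83.3 = 0.151, B = 1.9/38.9 = 0.0488, G = 2.93/88.1 = 0.0333.
Ranked: C > F > B > G.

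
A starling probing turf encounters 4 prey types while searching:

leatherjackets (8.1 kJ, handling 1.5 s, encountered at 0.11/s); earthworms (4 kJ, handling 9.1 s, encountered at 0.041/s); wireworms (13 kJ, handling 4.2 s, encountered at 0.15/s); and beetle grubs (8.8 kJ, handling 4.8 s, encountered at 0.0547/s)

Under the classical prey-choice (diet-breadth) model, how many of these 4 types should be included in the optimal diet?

Profitabilities (E/h, kJ/s): leatherjackets 5.4, wireworms 3.1, beetle grubs 1.83, earthworms 0.44. Add prey in this order while the next type's profitability exceeds the intake rate on those already taken.
Rate on top 1: 0.7648. wireworms: 3.1 > 0.7648 → include.
Rate on top 2: 1.583. beetle grubs: 1.83 > 1.583 → include.
Rate on top 3: 1.615. earthworms: 0.44 < 1.615 → exclude; stop.
Optimal diet: leatherjackets, wireworms, beetle grubs — 3 of 4 types.

3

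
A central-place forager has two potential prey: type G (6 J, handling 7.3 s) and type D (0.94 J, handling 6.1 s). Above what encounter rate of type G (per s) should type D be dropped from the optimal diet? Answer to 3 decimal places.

0.032 per s

At the threshold, the rate on type G alone equals the profitability of type D: λ·6/(1 + λ·7.3) = 0.94/6.1 = 0.1541.
Rearranging, λ(6 − 0.1541×7.3) = 0.1541, so λ = 0.1541/4.875 = 0.03161 per s.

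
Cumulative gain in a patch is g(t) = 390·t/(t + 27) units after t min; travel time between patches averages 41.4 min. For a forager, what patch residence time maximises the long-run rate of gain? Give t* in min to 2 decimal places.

33.43 min

Maximise g(t)/(T+t): set derivative to zero → g'(t)(T+t) = g(t).
g'(t) = 390·27/(t + 27)². Setting 390·27/(t+27)² = 390t/[(t+27)(41.4+t)] gives 27(41.4+t) = t(t+27), so t² = 27×41.4 = 1118.
t* = √1118 = 33.43 min.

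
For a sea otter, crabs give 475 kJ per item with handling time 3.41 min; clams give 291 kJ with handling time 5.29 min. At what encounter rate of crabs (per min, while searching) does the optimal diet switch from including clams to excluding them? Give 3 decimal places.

0.191 per min

Drop clams once their profitability E₂/h₂ falls below the rate achievable on crabs alone: E₂/h₂ = λE₁/(1 + λh₁).
Solve for λ: λE₁h₂ = E₂(1 + λh₁) → λ(E₁h₂ − E₂h₁) = E₂ → λ = E₂/(E₁h₂ − E₂h₁).
λ = 291/(475×5.29 − 291×3.41) = 291/1520 = 0.1914 per min.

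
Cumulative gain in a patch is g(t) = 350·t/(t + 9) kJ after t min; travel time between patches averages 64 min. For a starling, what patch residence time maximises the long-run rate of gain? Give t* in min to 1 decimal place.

By the marginal value theorem, leave when the instantaneous gain rate g'(t) equals the habitat-wide average g(t)/(T + t).
g'(t) = 350·9/(t + 9)². Setting 350·9/(t+9)² = 350t/[(t+9)(64+t)] gives 9(64+t) = t(t+9), so t² = 9×64 = 576.
t* = √576 = 24 min.

24.0 min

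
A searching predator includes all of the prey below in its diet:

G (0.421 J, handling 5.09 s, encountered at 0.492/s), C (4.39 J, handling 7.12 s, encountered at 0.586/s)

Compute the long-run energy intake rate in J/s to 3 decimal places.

0.362 J/s

R = (0.492×0.421 + 0.586×4.39) / (1 + 0.492×5.09 + 0.586×7.12) = 2.78/7.677 = 0.3621 J/s.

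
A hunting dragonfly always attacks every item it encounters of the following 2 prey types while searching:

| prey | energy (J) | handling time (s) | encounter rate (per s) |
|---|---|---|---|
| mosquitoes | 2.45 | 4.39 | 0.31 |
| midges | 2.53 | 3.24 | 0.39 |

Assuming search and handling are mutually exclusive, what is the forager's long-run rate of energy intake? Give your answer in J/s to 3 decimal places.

0.482 J/s

R = (0.31×2.45 + 0.39×2.53) / (1 + 0.31×4.39 + 0.39×3.24) = 1.746/3.625 = 0.4818 J/s.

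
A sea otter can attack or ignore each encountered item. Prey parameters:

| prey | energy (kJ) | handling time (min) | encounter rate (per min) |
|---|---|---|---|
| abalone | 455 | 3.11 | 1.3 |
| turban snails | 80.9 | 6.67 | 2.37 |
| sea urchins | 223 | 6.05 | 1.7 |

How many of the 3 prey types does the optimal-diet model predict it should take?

Rank by E/h (kJ/min): abalone 146, sea urchins 36.9, turban snails 12.1. Include each in turn until the next type's E/h falls below the running intake rate.
Rate on top 1: 117.3. sea urchins: 36.9 < 117.3 → exclude; stop.
Optimal diet: abalone — 1 of 3 types.

1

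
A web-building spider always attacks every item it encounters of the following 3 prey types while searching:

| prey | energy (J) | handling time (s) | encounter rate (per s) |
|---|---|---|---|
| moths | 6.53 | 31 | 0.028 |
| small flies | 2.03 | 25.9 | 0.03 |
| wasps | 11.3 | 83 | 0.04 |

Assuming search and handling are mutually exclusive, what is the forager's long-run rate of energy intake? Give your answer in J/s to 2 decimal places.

R = Σλ_iE_i / (1 + Σλ_ih_i)
Numerator: 0.028×6.53 + 0.03×2.03 + 0.04×11.3 = 0.6957
Denominator: 1 + 0.028×31 + 0.03×25.9 + 0.04×83 = 5.965
R = 0.6957/5.965 = 0.1166 J/s

0.12 J/s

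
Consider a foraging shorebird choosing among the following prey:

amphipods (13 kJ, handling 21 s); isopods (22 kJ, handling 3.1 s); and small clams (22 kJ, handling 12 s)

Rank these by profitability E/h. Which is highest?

isopods

In descending order of E/h:
isopods: 22/3.1 = 7.1 kJ/s
small clams: 22/12 = 1.83 kJ/s
amphipods: 13/21 = 0.619 kJ/s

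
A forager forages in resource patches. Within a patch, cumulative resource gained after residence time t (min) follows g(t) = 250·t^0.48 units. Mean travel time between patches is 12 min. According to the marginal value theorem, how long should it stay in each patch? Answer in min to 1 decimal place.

11.1 min

Optimal t* satisfies g'(t*) = g(t*)/(T + t*).
g'(t) = 0.48·250·t^-0.52. Setting 0.48·250·t^-0.52 = 250·t^0.48/(12+t) gives 0.48(12+t) = t, so 0.52·t = 0.48×12.
t* = 0.48×12/0.52 = 11.08 min.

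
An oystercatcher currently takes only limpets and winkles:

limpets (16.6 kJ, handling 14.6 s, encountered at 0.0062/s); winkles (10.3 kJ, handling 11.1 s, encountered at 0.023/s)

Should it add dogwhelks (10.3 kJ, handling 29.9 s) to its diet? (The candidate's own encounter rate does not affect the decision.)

Yes

Current rate: (0.0062×16.6 + 0.023×10.3)/(1 + 0.0062×14.6 + 0.023×11.1) = 0.2525 kJ/s.
Profitability of dogwhelks: 10.3/29.9 = 0.3445 kJ/s.
Since 0.3445 > R, including dogwhelks increases the long-run rate.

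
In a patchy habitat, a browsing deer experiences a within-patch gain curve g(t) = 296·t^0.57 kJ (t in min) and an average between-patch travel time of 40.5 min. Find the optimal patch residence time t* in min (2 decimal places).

By the marginal value theorem, leave when the instantaneous gain rate g'(t) equals the habitat-wide average g(t)/(T + t).
g'(t) = 0.57·296·t^-0.43. Setting 0.57·296·t^-0.43 = 296·t^0.57/(40.5+t) gives 0.57(40.5+t) = t, so 0.43·t = 0.57×40.5.
t* = 0.57×40.5/0.43 = 53.69 min.

53.69 min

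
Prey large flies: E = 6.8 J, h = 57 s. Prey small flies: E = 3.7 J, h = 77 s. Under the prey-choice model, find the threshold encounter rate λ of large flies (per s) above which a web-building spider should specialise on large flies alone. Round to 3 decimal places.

0.012 per s

The zero-one rule: include small flies iff E₂/h₂ > λE₁/(1+λh₁). Equality gives the switch point.
λE₁h₂ = E₂ + λE₂h₁ ⇒ λ = E₂/(E₁h₂ − E₂h₁) = 3.7/(523.6 − 210.9) = 0.01183 per s.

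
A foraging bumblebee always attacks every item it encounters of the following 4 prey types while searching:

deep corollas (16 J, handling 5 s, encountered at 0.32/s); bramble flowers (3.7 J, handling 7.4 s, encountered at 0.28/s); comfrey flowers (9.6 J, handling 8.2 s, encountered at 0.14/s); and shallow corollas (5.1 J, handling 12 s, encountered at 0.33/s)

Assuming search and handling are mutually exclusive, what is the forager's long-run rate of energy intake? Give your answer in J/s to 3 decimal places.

R = Σλ_iE_i / (1 + Σλ_ih_i)
Numerator: 0.32×16 + 0.28×3.7 + 0.14×9.6 + 0.33×5.1 = 9.183
Denominator: 1 + 0.32×5 + 0.28×7.4 + 0.14×8.2 + 0.33×12 = 9.78
R = 9.183/9.78 = 0.939 J/s

0.939 J/s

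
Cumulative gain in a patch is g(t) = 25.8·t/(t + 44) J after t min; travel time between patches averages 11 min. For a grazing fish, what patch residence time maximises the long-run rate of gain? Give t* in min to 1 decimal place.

22.0 min

Maximise g(t)/(T+t): set derivative to zero → g'(t)(T+t) = g(t).
g'(t) = 25.8·44/(t + 44)². Setting 25.8·44/(t+44)² = 25.8t/[(t+44)(11+t)] gives 44(11+t) = t(t+44), so t² = 44×11 = 484.
t* = √484 = 22 min.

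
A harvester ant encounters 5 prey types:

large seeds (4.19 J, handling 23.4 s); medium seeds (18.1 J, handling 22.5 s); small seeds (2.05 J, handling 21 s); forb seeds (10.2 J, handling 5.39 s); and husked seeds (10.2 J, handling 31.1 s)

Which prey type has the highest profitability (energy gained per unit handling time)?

forb seeds

In descending order of E/h:
forb seeds: 10.2/5.39 = 1.89 J/s
medium seeds: 18.1/22.5 = 0.804 J/s
husked seeds: 10.2/31.1 = 0.328 J/s
large seeds: 4.19/23.4 = 0.179 J/s
small seeds: 2.05/21 = 0.0976 J/s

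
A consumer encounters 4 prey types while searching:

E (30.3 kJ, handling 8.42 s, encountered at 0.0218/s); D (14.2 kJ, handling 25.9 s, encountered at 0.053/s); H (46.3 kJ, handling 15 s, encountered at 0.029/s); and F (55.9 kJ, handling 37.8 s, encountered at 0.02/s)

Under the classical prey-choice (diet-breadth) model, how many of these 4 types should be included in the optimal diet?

3

Profitabilities (E/h, kJ/s): E 3.6, H 3.09, F 1.48, D 0.548. Add prey in this order while the next type's profitability exceeds the intake rate on those already taken.
Rate on top 1: 0.5581. H: 3.09 > 0.5581 → include.
Rate on top 2: 1.238. F: 1.48 > 1.238 → include.
Rate on top 3: 1.314. D: 0.548 < 1.314 → exclude; stop.
Optimal diet: E, H, F — 3 of 4 types.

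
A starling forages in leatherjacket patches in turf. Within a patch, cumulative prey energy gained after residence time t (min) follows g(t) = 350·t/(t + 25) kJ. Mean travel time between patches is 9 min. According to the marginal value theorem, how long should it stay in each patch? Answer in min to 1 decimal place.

Optimal t* satisfies g'(t*) = g(t*)/(T + t*).
g'(t) = 350·25/(t + 25)². Setting 350·25/(t+25)² = 350t/[(t+25)(9+t)] gives 25(9+t) = t(t+25), so t² = 25×9 = 225.
t* = √225 = 15 min.

15.0 min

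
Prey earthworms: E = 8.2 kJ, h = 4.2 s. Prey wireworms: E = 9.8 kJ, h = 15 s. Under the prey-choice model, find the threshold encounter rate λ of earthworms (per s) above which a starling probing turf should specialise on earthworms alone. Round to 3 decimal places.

Drop wireworms once their profitability E₂/h₂ falls below the rate achievable on earthworms alone: E₂/h₂ = λE₁/(1 + λh₁).
Solve for λ: λE₁h₂ = E₂(1 + λh₁) → λ(E₁h₂ − E₂h₁) = E₂ → λ = E₂/(E₁h₂ − E₂h₁).
λ = 9.8/(8.2×15 − 9.8×4.2) = 9.8/81.84 = 0.1197 per s.

0.120 per s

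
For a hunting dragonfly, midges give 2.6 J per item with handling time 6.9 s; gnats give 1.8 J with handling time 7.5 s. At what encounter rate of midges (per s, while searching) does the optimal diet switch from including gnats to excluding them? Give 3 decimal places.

0.254 per s

The zero-one rule: include gnats iff E₂/h₂ > λE₁/(1+λh₁). Equality gives the switch point.
λE₁h₂ = E₂ + λE₂h₁ ⇒ λ = E₂/(E₁h₂ − E₂h₁) = 1.8/(19.5 − 12.42) = 0.2542 per s.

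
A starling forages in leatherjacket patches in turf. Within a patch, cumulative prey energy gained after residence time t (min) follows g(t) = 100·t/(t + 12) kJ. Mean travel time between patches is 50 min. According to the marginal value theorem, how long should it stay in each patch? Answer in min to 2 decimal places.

Maximise g(t)/(T+t): set derivative to zero → g'(t)(T+t) = g(t).
g'(t) = 100·12/(t + 12)². Setting 100·12/(t+12)² = 100t/[(t+12)(50+t)] gives 12(50+t) = t(t+12), so t² = 12×50 = 600.
t* = √600 = 24.49 min.

24.49 min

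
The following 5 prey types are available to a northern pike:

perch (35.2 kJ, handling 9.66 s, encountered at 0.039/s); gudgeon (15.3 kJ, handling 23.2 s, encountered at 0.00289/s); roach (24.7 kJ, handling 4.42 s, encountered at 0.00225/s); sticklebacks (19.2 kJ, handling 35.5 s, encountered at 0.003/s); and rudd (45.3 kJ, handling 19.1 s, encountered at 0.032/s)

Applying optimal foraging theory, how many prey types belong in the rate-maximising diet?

3

Profitabilities (E/h, kJ/s): roach 5.59, perch 3.64, rudd 2.37, gudgeon 0.659, sticklebacks 0.541. Add prey in this order while the next type's profitability exceeds the intake rate on those already taken.
Rate on top 1: 0.05503. perch: 3.64 > 0.05503 → include.
Rate on top 2: 1.03. rudd: 2.37 > 1.03 → include.
Rate on top 3: 1.441. gudgeon: 0.659 < 1.441 → exclude; stop.
Optimal diet: roach, perch, rudd — 3 of 5 types.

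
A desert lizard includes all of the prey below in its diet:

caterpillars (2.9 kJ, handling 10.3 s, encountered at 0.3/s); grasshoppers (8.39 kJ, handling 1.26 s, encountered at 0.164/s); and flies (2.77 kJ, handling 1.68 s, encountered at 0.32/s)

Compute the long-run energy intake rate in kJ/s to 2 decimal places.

0.65 kJ/s

Energy encountered per unit search time: 0.3×2.9 + 0.164×8.39 + 0.32×2.77 = 3.132 kJ/s.
Handling time per unit search time: 0.3×10.3 + 0.164×1.26 + 0.32×1.68 = 3.834.
Rate = 3.132/(1 + 3.834) = 0.648 kJ/s.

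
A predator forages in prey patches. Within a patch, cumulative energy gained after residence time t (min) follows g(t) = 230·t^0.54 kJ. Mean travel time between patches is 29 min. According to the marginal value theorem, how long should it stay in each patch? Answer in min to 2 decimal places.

Optimal t* satisfies g'(t*) = g(t*)/(T + t*).
g'(t) = 0.54·230·t^-0.46. Setting 0.54·230·t^-0.46 = 230·t^0.54/(29+t) gives 0.54(29+t) = t, so 0.46·t = 0.54×29.
t* = 0.54×29/0.46 = 34.04 min.

34.04 min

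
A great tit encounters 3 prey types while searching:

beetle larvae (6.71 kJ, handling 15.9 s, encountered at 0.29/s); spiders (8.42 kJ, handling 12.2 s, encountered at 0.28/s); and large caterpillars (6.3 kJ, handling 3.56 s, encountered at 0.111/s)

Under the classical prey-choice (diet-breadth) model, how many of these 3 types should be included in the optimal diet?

2

Profitabilities (E/h, kJ/s): large caterpillars 1.77, spiders 0.69, beetle larvae 0.422. Add prey in this order while the next type's profitability exceeds the intake rate on those already taken.
Rate on top 1: 0.5012. spiders: 0.69 > 0.5012 → include.
Rate on top 2: 0.6354. beetle larvae: 0.422 < 0.6354 → exclude; stop.
Optimal diet: large caterpillars, spiders — 2 of 3 types.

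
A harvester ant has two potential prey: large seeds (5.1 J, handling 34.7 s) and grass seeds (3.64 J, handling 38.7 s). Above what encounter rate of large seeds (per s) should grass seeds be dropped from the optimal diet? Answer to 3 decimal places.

The zero-one rule: include grass seeds iff E₂/h₂ > λE₁/(1+λh₁). Equality gives the switch point.
λE₁h₂ = E₂ + λE₂h₁ ⇒ λ = E₂/(E₁h₂ − E₂h₁) = 3.64/(197.4 − 126.3) = 0.05122 per s.

0.051 per s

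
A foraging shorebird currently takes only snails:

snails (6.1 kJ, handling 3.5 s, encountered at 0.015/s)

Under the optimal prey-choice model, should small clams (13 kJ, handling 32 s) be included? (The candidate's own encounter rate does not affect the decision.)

On snails alone, R = ΣλE/(1+Σλh) = 0.0915/1.052 = 0.08694 kJ/s.
small clams: E/h = 13/32 = 0.4062 kJ/s.
Since 0.4062 > R, including small clams increases the long-run rate.

Yes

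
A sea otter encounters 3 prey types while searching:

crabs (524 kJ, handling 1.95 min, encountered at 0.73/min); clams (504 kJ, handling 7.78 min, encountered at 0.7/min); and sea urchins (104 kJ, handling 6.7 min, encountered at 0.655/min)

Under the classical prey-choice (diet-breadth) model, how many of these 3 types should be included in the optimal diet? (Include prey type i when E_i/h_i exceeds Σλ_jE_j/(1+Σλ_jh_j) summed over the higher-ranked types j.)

E/h in descending order: crabs 269, clams 64.8, sea urchins 15.5 kJ/min. The optimal diet is the largest prefix of this list for which every included type satisfies E_i/h_i > R on the types above it.
Rate on top 1: 157.8. clams: 64.8 < 157.8 → exclude; stop.
Optimal diet: crabs — 1 of 3 types.

1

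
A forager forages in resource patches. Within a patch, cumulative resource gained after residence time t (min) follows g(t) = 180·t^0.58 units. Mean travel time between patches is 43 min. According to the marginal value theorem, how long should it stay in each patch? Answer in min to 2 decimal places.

59.38 min

Maximise g(t)/(T+t): set derivative to zero → g'(t)(T+t) = g(t).
g'(t) = 0.58·180·t^-0.42. Setting 0.58·180·t^-0.42 = 180·t^0.58/(43+t) gives 0.58(43+t) = t, so 0.42·t = 0.58×43.
t* = 0.58×43/0.42 = 59.38 min.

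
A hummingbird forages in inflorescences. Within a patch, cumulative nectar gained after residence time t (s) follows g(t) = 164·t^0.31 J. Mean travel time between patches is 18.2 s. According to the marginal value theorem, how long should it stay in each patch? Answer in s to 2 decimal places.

By the marginal value theorem, leave when the instantaneous gain rate g'(t) equals the habitat-wide average g(t)/(T + t).
g'(t) = 0.31·164·t^-0.69. Setting 0.31·164·t^-0.69 = 164·t^0.31/(18.2+t) gives 0.31(18.2+t) = t, so 0.69·t = 0.31×18.2.
t* = 0.31×18.2/0.69 = 8.177 s.

8.18 s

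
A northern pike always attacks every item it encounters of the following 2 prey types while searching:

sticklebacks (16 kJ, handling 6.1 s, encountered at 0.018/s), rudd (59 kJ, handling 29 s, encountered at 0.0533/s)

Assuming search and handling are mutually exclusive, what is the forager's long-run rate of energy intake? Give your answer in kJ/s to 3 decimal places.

R = (0.018×16 + 0.0533×59) / (1 + 0.018×6.1 + 0.0533×29) = 3.433/2.655 = 1.293 kJ/s.

1.293 kJ/s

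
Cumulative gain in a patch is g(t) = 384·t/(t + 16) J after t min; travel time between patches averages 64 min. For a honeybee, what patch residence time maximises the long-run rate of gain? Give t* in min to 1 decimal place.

Optimal t* satisfies g'(t*) = g(t*)/(T + t*).
g'(t) = 384·16/(t + 16)². Setting 384·16/(t+16)² = 384t/[(t+16)(64+t)] gives 16(64+t) = t(t+16), so t² = 16×64 = 1024.
t* = √1024 = 32 min.

32.0 min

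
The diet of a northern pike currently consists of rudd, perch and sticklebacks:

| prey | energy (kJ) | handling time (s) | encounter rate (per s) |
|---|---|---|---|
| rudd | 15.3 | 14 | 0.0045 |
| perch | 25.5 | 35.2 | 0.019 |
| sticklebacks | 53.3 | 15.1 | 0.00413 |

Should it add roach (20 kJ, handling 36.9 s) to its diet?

Yes

Current rate: (0.0045×15.3 + 0.019×25.5 + 0.00413×53.3)/(1 + 0.0045×14 + 0.019×35.2 + 0.00413×15.1) = 0.4311 kJ/s.
Profitability of roach: 20/36.9 = 0.542 kJ/s.
Since 0.542 > R, including roach increases the long-run rate.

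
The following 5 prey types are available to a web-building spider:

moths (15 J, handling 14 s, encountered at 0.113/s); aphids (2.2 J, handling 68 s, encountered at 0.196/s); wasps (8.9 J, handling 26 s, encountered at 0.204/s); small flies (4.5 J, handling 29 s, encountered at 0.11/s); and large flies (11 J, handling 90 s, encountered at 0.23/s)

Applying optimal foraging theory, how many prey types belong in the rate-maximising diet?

E/h in descending order: moths 1.07, wasps 0.342, small flies 0.155, large flies 0.122, aphids 0.0324 J/s. The optimal diet is the largest prefix of this list for which every included type satisfies E_i/h_i > R on the types above it.
Rate on top 1: 0.6565. wasps: 0.342 < 0.6565 → exclude; stop.
Optimal diet: moths — 1 of 5 types.

1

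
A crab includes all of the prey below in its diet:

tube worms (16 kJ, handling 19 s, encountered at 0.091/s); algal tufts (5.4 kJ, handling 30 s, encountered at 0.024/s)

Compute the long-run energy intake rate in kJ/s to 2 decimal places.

R = Σλ_iE_i / (1 + Σλ_ih_i)
Numerator: 0.091×16 + 0.024×5.4 = 1.586
Denominator: 1 + 0.091×19 + 0.024×30 = 3.449
R = 1.586/3.449 = 0.4597 kJ/s

0.46 kJ/s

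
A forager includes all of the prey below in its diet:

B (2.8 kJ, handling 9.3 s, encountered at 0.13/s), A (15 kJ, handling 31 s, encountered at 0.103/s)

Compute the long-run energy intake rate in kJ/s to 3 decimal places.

Energy encountered per unit search time: 0.13×2.8 + 0.103×15 = 1.909 kJ/s.
Handling time per unit search time: 0.13×9.3 + 0.103×31 = 4.402.
Rate = 1.909/(1 + 4.402) = 0.3534 kJ/s.

0.353 kJ/s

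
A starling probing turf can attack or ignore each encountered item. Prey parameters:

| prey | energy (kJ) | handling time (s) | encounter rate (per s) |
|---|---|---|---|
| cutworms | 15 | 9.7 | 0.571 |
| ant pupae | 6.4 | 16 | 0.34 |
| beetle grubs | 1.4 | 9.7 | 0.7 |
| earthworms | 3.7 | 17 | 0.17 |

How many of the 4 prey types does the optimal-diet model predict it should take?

Profitabilities (E/h, kJ/s): cutworms 1.55, ant pupae 0.4, earthworms 0.218, beetle grubs 0.144. Add prey in this order while the next type's profitability exceeds the intake rate on those already taken.
Rate on top 1: 1.31. ant pupae: 0.4 < 1.31 → exclude; stop.
Optimal diet: cutworms — 1 of 4 types.

1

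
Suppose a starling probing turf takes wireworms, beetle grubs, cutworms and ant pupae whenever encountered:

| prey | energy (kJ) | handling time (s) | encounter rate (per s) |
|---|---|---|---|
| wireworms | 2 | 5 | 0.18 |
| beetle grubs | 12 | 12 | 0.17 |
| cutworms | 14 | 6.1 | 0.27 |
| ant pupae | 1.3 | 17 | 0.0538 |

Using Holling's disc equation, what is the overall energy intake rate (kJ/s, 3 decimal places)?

Energy encountered per unit search time: 0.18×2 + 0.17×12 + 0.27×14 + 0.0538×1.3 = 6.25 kJ/s.
Handling time per unit search time: 0.18×5 + 0.17×12 + 0.27×6.1 + 0.0538×17 = 5.502.
Rate = 6.25/(1 + 5.502) = 0.9613 kJ/s.

0.961 kJ/s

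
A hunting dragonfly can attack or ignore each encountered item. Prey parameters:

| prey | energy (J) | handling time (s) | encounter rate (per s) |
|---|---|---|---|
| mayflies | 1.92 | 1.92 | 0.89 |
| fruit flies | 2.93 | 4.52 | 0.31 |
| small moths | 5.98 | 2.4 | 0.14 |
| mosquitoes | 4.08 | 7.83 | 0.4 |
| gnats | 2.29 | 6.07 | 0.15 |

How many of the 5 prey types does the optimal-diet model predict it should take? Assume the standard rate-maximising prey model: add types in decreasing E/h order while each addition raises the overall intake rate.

2

E/h in descending order: small moths 2.49, mayflies 1, fruit flies 0.648, mosquitoes 0.521, gnats 0.377 J/s. The optimal diet is the largest prefix of this list for which every included type satisfies E_i/h_i > R on the types above it.
Rate on top 1: 0.6266. mayflies: 1 > 0.6266 → include.
Rate on top 2: 0.8362. fruit flies: 0.648 < 0.8362 → exclude; stop.
Optimal diet: small moths, mayflies — 2 of 5 types.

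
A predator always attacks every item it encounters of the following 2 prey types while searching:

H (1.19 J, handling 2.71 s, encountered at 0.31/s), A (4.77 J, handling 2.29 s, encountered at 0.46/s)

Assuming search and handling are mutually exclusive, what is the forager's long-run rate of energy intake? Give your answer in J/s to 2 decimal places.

0.89 J/s

R = Σλ_iE_i / (1 + Σλ_ih_i)
Numerator: 0.31×1.19 + 0.46×4.77 = 2.563
Denominator: 1 + 0.31×2.71 + 0.46×2.29 = 2.893
R = 2.563/2.893 = 0.8858 J/s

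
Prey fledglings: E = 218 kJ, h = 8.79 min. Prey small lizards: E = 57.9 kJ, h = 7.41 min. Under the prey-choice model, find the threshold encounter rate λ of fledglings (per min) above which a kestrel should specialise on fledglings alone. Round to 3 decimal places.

0.052 per min

At the threshold, the rate on fledglings alone equals the profitability of small lizards: λ·218/(1 + λ·8.79) = 57.9/7.41 = 7.814.
Rearranging, λ(218 − 7.814×8.79) = 7.814, so λ = 7.814/149.3 = 0.05233 per min.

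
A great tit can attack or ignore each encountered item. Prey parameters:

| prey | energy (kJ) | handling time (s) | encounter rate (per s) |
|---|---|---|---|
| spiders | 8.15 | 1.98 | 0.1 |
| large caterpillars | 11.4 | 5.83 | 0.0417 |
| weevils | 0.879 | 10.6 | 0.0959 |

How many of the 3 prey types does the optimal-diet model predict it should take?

2

E/h in descending order: spiders 4.12, large caterpillars 1.96, weevils 0.0829 kJ/s. The optimal diet is the largest prefix of this list for which every included type satisfies E_i/h_i > R on the types above it.
Rate on top 1: 0.6803. large caterpillars: 1.96 > 0.6803 → include.
Rate on top 2: 0.8954. weevils: 0.0829 < 0.8954 → exclude; stop.
Optimal diet: spiders, large caterpillars — 2 of 3 types.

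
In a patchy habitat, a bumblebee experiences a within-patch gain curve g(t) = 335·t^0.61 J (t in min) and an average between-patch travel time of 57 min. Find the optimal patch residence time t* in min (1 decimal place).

89.2 min

By the marginal value theorem, leave when the instantaneous gain rate g'(t) equals the habitat-wide average g(t)/(T + t).
g'(t) = 0.61·335·t^-0.39. Setting 0.61·335·t^-0.39 = 335·t^0.61/(57+t) gives 0.61(57+t) = t, so 0.39·t = 0.61×57.
t* = 0.61×57/0.39 = 89.15 min.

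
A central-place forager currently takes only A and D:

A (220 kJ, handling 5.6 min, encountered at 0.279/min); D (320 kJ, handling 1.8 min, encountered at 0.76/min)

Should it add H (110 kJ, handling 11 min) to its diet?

On A and D alone, R = ΣλE/(1+Σλh) = 304.6/3.93 = 77.49 kJ/min.
H: E/h = 110/11 = 10 kJ/min.
10 < 77.49, so adding H would lower the average — exclude it.

No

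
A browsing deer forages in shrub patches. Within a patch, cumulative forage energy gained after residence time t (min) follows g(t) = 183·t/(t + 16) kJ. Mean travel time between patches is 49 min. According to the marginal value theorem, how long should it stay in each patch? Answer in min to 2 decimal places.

28.00 min

By the marginal value theorem, leave when the instantaneous gain rate g'(t) equals the habitat-wide average g(t)/(T + t).
g'(t) = 183·16/(t + 16)². Setting 183·16/(t+16)² = 183t/[(t+16)(49+t)] gives 16(49+t) = t(t+16), so t² = 16×49 = 784.
t* = √784 = 28 min.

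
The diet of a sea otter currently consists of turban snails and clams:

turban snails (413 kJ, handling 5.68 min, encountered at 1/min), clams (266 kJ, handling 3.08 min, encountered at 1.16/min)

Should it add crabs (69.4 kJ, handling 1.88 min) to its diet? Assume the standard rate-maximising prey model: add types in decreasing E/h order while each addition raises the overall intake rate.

Intake rate on the current diet: R = (1×413 + 1.16×266) / (1 + 1×5.68 + 1.16×3.08) = 721.6/10.25 = 70.38 kJ/min.
Profitability of crabs: 69.4/1.88 = 36.91 kJ/min.
36.91 < 70.38, so adding crabs would lower the average — exclude it.

No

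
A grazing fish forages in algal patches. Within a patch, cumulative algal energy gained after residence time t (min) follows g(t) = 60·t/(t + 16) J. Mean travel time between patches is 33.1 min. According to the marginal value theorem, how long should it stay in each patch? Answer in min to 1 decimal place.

Maximise g(t)/(T+t): set derivative to zero → g'(t)(T+t) = g(t).
g'(t) = 60·16/(t + 16)². Setting 60·16/(t+16)² = 60t/[(t+16)(33.1+t)] gives 16(33.1+t) = t(t+16), so t² = 16×33.1 = 529.6.
t* = √529.6 = 23.01 min.

23.0 min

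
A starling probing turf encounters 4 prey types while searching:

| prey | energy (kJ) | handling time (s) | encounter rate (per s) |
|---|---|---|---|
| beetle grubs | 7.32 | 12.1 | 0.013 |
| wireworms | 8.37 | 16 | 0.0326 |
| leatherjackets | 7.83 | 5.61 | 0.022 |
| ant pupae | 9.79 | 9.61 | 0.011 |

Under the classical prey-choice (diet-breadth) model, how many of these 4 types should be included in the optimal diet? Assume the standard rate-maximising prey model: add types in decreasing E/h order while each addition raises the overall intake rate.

4

Profitabilities (E/h, kJ/s): leatherjackets 1.4, ant pupae 1.02, beetle grubs 0.605, wireworms 0.523. Add prey in this order while the next type's profitability exceeds the intake rate on those already taken.
Rate on top 1: 0.1533. ant pupae: 1.02 > 0.1533 → include.
Rate on top 2: 0.2278. beetle grubs: 0.605 > 0.2278 → include.
Rate on top 3: 0.2706. wireworms: 0.523 > 0.2706 → include.
Optimal diet: leatherjackets, ant pupae, beetle grubs, wireworms — 4 of 4 types.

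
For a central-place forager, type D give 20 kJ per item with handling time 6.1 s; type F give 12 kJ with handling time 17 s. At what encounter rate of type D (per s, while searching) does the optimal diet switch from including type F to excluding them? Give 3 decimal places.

The zero-one rule: include type F iff E₂/h₂ > λE₁/(1+λh₁). Equality gives the switch point.
λE₁h₂ = E₂ + λE₂h₁ ⇒ λ = E₂/(E₁h₂ − E₂h₁) = 12/(340 − 73.2) = 0.04498 per s.

0.045 per s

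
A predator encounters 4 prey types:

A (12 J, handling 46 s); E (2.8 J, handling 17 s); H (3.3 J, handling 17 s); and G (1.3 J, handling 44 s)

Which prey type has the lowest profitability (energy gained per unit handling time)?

In descending order of E/h:
A: 12/46 = 0.261 J/s
H: 3.3/17 = 0.194 J/s
E: 2.8/17 = 0.165 J/s
G: 1.3/44 = 0.0295 J/s

G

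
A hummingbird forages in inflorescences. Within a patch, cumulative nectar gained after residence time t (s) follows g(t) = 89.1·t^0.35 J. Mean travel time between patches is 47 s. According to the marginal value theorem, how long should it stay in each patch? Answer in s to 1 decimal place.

By the marginal value theorem, leave when the instantaneous gain rate g'(t) equals the habitat-wide average g(t)/(T + t).
g'(t) = 0.35·89.1·t^-0.65. Setting 0.35·89.1·t^-0.65 = 89.1·t^0.35/(47+t) gives 0.35(47+t) = t, so 0.65·t = 0.35×47.
t* = 0.35×47/0.65 = 25.31 s.

25.3 s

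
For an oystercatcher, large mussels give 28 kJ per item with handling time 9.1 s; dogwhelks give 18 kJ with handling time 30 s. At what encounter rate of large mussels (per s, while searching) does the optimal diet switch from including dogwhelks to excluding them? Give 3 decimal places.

Drop dogwhelks once their profitability E₂/h₂ falls below the rate achievable on large mussels alone: E₂/h₂ = λE₁/(1 + λh₁).
Solve for λ: λE₁h₂ = E₂(1 + λh₁) → λ(E₁h₂ − E₂h₁) = E₂ → λ = E₂/(E₁h₂ − E₂h₁).
λ = 18/(28×30 − 18×9.1) = 18/676.2 = 0.02662 per s.

0.027 per s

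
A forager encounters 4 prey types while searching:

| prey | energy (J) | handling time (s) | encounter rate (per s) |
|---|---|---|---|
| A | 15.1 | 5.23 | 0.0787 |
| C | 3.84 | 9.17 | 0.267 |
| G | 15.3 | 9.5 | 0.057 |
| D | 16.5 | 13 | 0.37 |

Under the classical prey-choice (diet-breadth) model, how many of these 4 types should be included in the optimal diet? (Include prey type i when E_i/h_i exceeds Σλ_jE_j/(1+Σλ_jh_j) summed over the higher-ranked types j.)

Rank by E/h (J/s): A 2.89, G 1.61, D 1.27, C 0.419. Include each in turn until the next type's E/h falls below the running intake rate.
Rate on top 1: 0.8419. G: 1.61 > 0.8419 → include.
Rate on top 2: 1.055. D: 1.27 > 1.055 → include.
Rate on top 3: 1.207. C: 0.419 < 1.207 → exclude; stop.
Optimal diet: A, G, D — 3 of 4 types.

3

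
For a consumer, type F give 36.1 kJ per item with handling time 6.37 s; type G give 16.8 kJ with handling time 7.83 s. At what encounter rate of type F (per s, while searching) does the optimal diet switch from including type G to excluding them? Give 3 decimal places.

0.096 per s

Drop type G once their profitability E₂/h₂ falls below the rate achievable on type F alone: E₂/h₂ = λE₁/(1 + λh₁).
Solve for λ: λE₁h₂ = E₂(1 + λh₁) → λ(E₁h₂ − E₂h₁) = E₂ → λ = E₂/(E₁h₂ − E₂h₁).
λ = 16.8/(36.1×7.83 − 16.8×6.37) = 16.8/175.6 = 0.09565 per s.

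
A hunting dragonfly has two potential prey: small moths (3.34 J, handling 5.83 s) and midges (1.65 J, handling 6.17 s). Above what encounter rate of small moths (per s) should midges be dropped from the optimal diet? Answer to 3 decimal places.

The zero-one rule: include midges iff E₂/h₂ > λE₁/(1+λh₁). Equality gives the switch point.
λE₁h₂ = E₂ + λE₂h₁ ⇒ λ = E₂/(E₁h₂ − E₂h₁) = 1.65/(20.61 − 9.62) = 0.1502 per s.

0.150 per s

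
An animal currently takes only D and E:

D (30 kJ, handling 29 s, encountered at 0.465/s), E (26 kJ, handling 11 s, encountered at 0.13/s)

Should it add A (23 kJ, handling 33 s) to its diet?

Intake rate on the current diet: R = (0.465×30 + 0.13×26) / (1 + 0.465×29 + 0.13×11) = 17.33/15.92 = 1.089 kJ/s.
Profitability of A: 23/33 = 0.697 kJ/s.
Since 0.697 < R, time spent handling A is better spent searching.

No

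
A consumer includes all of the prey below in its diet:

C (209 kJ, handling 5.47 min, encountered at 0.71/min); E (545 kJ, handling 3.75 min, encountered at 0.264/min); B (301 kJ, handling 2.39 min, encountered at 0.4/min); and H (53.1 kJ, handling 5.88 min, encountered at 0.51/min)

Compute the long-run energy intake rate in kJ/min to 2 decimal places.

44.74 kJ/min

R = Σλ_iE_i / (1 + Σλ_ih_i)
Numerator: 0.71×209 + 0.264×545 + 0.4×301 + 0.51×53.1 = 439.8
Denominator: 1 + 0.71×5.47 + 0.264×3.75 + 0.4×2.39 + 0.51×5.88 = 9.829
R = 439.8/9.829 = 44.74 kJ/min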